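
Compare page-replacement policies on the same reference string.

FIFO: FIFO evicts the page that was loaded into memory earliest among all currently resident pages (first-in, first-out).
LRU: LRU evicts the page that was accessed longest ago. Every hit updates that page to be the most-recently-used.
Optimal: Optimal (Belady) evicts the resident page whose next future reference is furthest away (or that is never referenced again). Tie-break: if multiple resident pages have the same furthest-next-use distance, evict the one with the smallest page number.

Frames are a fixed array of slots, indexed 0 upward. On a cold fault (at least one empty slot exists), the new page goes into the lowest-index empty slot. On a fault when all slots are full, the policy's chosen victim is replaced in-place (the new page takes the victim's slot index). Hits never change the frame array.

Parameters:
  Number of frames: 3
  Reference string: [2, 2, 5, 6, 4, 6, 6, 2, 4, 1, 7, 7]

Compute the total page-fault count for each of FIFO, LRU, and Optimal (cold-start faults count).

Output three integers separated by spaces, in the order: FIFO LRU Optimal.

Answer: 7 7 6

Derivation:
--- FIFO ---
  step 0: ref 2 -> FAULT, frames=[2,-,-] (faults so far: 1)
  step 1: ref 2 -> HIT, frames=[2,-,-] (faults so far: 1)
  step 2: ref 5 -> FAULT, frames=[2,5,-] (faults so far: 2)
  step 3: ref 6 -> FAULT, frames=[2,5,6] (faults so far: 3)
  step 4: ref 4 -> FAULT, evict 2, frames=[4,5,6] (faults so far: 4)
  step 5: ref 6 -> HIT, frames=[4,5,6] (faults so far: 4)
  step 6: ref 6 -> HIT, frames=[4,5,6] (faults so far: 4)
  step 7: ref 2 -> FAULT, evict 5, frames=[4,2,6] (faults so far: 5)
  step 8: ref 4 -> HIT, frames=[4,2,6] (faults so far: 5)
  step 9: ref 1 -> FAULT, evict 6, frames=[4,2,1] (faults so far: 6)
  step 10: ref 7 -> FAULT, evict 4, frames=[7,2,1] (faults so far: 7)
  step 11: ref 7 -> HIT, frames=[7,2,1] (faults so far: 7)
  FIFO total faults: 7
--- LRU ---
  step 0: ref 2 -> FAULT, frames=[2,-,-] (faults so far: 1)
  step 1: ref 2 -> HIT, frames=[2,-,-] (faults so far: 1)
  step 2: ref 5 -> FAULT, frames=[2,5,-] (faults so far: 2)
  step 3: ref 6 -> FAULT, frames=[2,5,6] (faults so far: 3)
  step 4: ref 4 -> FAULT, evict 2, frames=[4,5,6] (faults so far: 4)
  step 5: ref 6 -> HIT, frames=[4,5,6] (faults so far: 4)
  step 6: ref 6 -> HIT, frames=[4,5,6] (faults so far: 4)
  step 7: ref 2 -> FAULT, evict 5, frames=[4,2,6] (faults so far: 5)
  step 8: ref 4 -> HIT, frames=[4,2,6] (faults so far: 5)
  step 9: ref 1 -> FAULT, evict 6, frames=[4,2,1] (faults so far: 6)
  step 10: ref 7 -> FAULT, evict 2, frames=[4,7,1] (faults so far: 7)
  step 11: ref 7 -> HIT, frames=[4,7,1] (faults so far: 7)
  LRU total faults: 7
--- Optimal ---
  step 0: ref 2 -> FAULT, frames=[2,-,-] (faults so far: 1)
  step 1: ref 2 -> HIT, frames=[2,-,-] (faults so far: 1)
  step 2: ref 5 -> FAULT, frames=[2,5,-] (faults so far: 2)
  step 3: ref 6 -> FAULT, frames=[2,5,6] (faults so far: 3)
  step 4: ref 4 -> FAULT, evict 5, frames=[2,4,6] (faults so far: 4)
  step 5: ref 6 -> HIT, frames=[2,4,6] (faults so far: 4)
  step 6: ref 6 -> HIT, frames=[2,4,6] (faults so far: 4)
  step 7: ref 2 -> HIT, frames=[2,4,6] (faults so far: 4)
  step 8: ref 4 -> HIT, frames=[2,4,6] (faults so far: 4)
  step 9: ref 1 -> FAULT, evict 2, frames=[1,4,6] (faults so far: 5)
  step 10: ref 7 -> FAULT, evict 1, frames=[7,4,6] (faults so far: 6)
  step 11: ref 7 -> HIT, frames=[7,4,6] (faults so far: 6)
  Optimal total faults: 6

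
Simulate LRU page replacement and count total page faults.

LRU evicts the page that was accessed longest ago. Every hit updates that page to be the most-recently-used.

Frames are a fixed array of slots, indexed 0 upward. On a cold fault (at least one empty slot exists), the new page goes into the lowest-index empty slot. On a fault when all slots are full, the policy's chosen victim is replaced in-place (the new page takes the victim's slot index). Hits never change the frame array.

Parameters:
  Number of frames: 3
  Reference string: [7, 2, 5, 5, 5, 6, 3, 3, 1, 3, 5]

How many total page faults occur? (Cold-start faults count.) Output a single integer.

Step 0: ref 7 → FAULT, frames=[7,-,-]
Step 1: ref 2 → FAULT, frames=[7,2,-]
Step 2: ref 5 → FAULT, frames=[7,2,5]
Step 3: ref 5 → HIT, frames=[7,2,5]
Step 4: ref 5 → HIT, frames=[7,2,5]
Step 5: ref 6 → FAULT (evict 7), frames=[6,2,5]
Step 6: ref 3 → FAULT (evict 2), frames=[6,3,5]
Step 7: ref 3 → HIT, frames=[6,3,5]
Step 8: ref 1 → FAULT (evict 5), frames=[6,3,1]
Step 9: ref 3 → HIT, frames=[6,3,1]
Step 10: ref 5 → FAULT (evict 6), frames=[5,3,1]
Total faults: 7

Answer: 7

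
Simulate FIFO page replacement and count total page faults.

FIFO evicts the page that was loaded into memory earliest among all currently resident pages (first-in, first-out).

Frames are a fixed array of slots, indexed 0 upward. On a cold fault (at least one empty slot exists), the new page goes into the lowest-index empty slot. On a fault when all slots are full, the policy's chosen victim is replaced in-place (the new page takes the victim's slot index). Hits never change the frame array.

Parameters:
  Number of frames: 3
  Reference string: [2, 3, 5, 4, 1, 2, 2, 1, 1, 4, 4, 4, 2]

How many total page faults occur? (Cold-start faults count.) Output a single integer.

Answer: 6

Derivation:
Step 0: ref 2 → FAULT, frames=[2,-,-]
Step 1: ref 3 → FAULT, frames=[2,3,-]
Step 2: ref 5 → FAULT, frames=[2,3,5]
Step 3: ref 4 → FAULT (evict 2), frames=[4,3,5]
Step 4: ref 1 → FAULT (evict 3), frames=[4,1,5]
Step 5: ref 2 → FAULT (evict 5), frames=[4,1,2]
Step 6: ref 2 → HIT, frames=[4,1,2]
Step 7: ref 1 → HIT, frames=[4,1,2]
Step 8: ref 1 → HIT, frames=[4,1,2]
Step 9: ref 4 → HIT, frames=[4,1,2]
Step 10: ref 4 → HIT, frames=[4,1,2]
Step 11: ref 4 → HIT, frames=[4,1,2]
Step 12: ref 2 → HIT, frames=[4,1,2]
Total faults: 6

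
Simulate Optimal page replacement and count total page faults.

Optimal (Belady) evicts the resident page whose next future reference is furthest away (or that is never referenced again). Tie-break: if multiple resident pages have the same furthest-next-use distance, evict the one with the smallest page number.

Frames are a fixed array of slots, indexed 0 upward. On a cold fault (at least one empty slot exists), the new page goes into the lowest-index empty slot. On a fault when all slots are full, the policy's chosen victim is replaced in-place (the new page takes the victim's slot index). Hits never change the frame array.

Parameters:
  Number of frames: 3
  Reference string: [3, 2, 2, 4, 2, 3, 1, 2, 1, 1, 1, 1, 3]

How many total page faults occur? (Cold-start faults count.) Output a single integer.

Step 0: ref 3 → FAULT, frames=[3,-,-]
Step 1: ref 2 → FAULT, frames=[3,2,-]
Step 2: ref 2 → HIT, frames=[3,2,-]
Step 3: ref 4 → FAULT, frames=[3,2,4]
Step 4: ref 2 → HIT, frames=[3,2,4]
Step 5: ref 3 → HIT, frames=[3,2,4]
Step 6: ref 1 → FAULT (evict 4), frames=[3,2,1]
Step 7: ref 2 → HIT, frames=[3,2,1]
Step 8: ref 1 → HIT, frames=[3,2,1]
Step 9: ref 1 → HIT, frames=[3,2,1]
Step 10: ref 1 → HIT, frames=[3,2,1]
Step 11: ref 1 → HIT, frames=[3,2,1]
Step 12: ref 3 → HIT, frames=[3,2,1]
Total faults: 4

Answer: 4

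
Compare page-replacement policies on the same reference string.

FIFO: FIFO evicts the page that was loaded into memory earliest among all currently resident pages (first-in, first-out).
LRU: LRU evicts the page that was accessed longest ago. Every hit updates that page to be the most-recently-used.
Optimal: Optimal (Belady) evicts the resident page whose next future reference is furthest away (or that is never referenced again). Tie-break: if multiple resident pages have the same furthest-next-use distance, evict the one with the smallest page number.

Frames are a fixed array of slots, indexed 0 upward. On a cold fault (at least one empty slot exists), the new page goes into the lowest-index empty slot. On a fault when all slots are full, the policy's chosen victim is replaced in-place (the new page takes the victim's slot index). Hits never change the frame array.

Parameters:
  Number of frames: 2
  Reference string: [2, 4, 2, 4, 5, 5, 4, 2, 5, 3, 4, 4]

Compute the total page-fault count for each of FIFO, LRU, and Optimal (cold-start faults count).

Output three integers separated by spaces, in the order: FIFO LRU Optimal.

--- FIFO ---
  step 0: ref 2 -> FAULT, frames=[2,-] (faults so far: 1)
  step 1: ref 4 -> FAULT, frames=[2,4] (faults so far: 2)
  step 2: ref 2 -> HIT, frames=[2,4] (faults so far: 2)
  step 3: ref 4 -> HIT, frames=[2,4] (faults so far: 2)
  step 4: ref 5 -> FAULT, evict 2, frames=[5,4] (faults so far: 3)
  step 5: ref 5 -> HIT, frames=[5,4] (faults so far: 3)
  step 6: ref 4 -> HIT, frames=[5,4] (faults so far: 3)
  step 7: ref 2 -> FAULT, evict 4, frames=[5,2] (faults so far: 4)
  step 8: ref 5 -> HIT, frames=[5,2] (faults so far: 4)
  step 9: ref 3 -> FAULT, evict 5, frames=[3,2] (faults so far: 5)
  step 10: ref 4 -> FAULT, evict 2, frames=[3,4] (faults so far: 6)
  step 11: ref 4 -> HIT, frames=[3,4] (faults so far: 6)
  FIFO total faults: 6
--- LRU ---
  step 0: ref 2 -> FAULT, frames=[2,-] (faults so far: 1)
  step 1: ref 4 -> FAULT, frames=[2,4] (faults so far: 2)
  step 2: ref 2 -> HIT, frames=[2,4] (faults so far: 2)
  step 3: ref 4 -> HIT, frames=[2,4] (faults so far: 2)
  step 4: ref 5 -> FAULT, evict 2, frames=[5,4] (faults so far: 3)
  step 5: ref 5 -> HIT, frames=[5,4] (faults so far: 3)
  step 6: ref 4 -> HIT, frames=[5,4] (faults so far: 3)
  step 7: ref 2 -> FAULT, evict 5, frames=[2,4] (faults so far: 4)
  step 8: ref 5 -> FAULT, evict 4, frames=[2,5] (faults so far: 5)
  step 9: ref 3 -> FAULT, evict 2, frames=[3,5] (faults so far: 6)
  step 10: ref 4 -> FAULT, evict 5, frames=[3,4] (faults so far: 7)
  step 11: ref 4 -> HIT, frames=[3,4] (faults so far: 7)
  LRU total faults: 7
--- Optimal ---
  step 0: ref 2 -> FAULT, frames=[2,-] (faults so far: 1)
  step 1: ref 4 -> FAULT, frames=[2,4] (faults so far: 2)
  step 2: ref 2 -> HIT, frames=[2,4] (faults so far: 2)
  step 3: ref 4 -> HIT, frames=[2,4] (faults so far: 2)
  step 4: ref 5 -> FAULT, evict 2, frames=[5,4] (faults so far: 3)
  step 5: ref 5 -> HIT, frames=[5,4] (faults so far: 3)
  step 6: ref 4 -> HIT, frames=[5,4] (faults so far: 3)
  step 7: ref 2 -> FAULT, evict 4, frames=[5,2] (faults so far: 4)
  step 8: ref 5 -> HIT, frames=[5,2] (faults so far: 4)
  step 9: ref 3 -> FAULT, evict 2, frames=[5,3] (faults so far: 5)
  step 10: ref 4 -> FAULT, evict 3, frames=[5,4] (faults so far: 6)
  step 11: ref 4 -> HIT, frames=[5,4] (faults so far: 6)
  Optimal total faults: 6

Answer: 6 7 6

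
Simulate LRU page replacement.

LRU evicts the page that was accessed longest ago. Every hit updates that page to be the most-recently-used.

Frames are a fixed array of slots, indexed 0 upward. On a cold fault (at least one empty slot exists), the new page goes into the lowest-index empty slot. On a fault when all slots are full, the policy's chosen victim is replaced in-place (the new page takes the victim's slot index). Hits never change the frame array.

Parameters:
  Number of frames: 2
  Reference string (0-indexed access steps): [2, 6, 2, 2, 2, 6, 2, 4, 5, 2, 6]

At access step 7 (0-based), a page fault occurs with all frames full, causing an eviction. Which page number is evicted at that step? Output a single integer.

Step 0: ref 2 -> FAULT, frames=[2,-]
Step 1: ref 6 -> FAULT, frames=[2,6]
Step 2: ref 2 -> HIT, frames=[2,6]
Step 3: ref 2 -> HIT, frames=[2,6]
Step 4: ref 2 -> HIT, frames=[2,6]
Step 5: ref 6 -> HIT, frames=[2,6]
Step 6: ref 2 -> HIT, frames=[2,6]
Step 7: ref 4 -> FAULT, evict 6, frames=[2,4]
At step 7: evicted page 6

Answer: 6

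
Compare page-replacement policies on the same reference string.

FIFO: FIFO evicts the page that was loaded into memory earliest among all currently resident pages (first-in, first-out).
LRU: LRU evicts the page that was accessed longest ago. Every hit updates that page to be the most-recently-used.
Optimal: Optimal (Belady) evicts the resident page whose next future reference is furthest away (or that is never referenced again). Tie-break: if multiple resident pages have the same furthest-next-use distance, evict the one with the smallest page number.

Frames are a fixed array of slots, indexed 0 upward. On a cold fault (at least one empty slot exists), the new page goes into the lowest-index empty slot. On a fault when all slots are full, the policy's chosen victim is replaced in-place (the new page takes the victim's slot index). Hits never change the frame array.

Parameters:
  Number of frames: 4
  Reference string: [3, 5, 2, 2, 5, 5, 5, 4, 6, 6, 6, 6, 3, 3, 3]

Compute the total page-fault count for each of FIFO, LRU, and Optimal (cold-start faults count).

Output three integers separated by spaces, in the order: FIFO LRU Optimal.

--- FIFO ---
  step 0: ref 3 -> FAULT, frames=[3,-,-,-] (faults so far: 1)
  step 1: ref 5 -> FAULT, frames=[3,5,-,-] (faults so far: 2)
  step 2: ref 2 -> FAULT, frames=[3,5,2,-] (faults so far: 3)
  step 3: ref 2 -> HIT, frames=[3,5,2,-] (faults so far: 3)
  step 4: ref 5 -> HIT, frames=[3,5,2,-] (faults so far: 3)
  step 5: ref 5 -> HIT, frames=[3,5,2,-] (faults so far: 3)
  step 6: ref 5 -> HIT, frames=[3,5,2,-] (faults so far: 3)
  step 7: ref 4 -> FAULT, frames=[3,5,2,4] (faults so far: 4)
  step 8: ref 6 -> FAULT, evict 3, frames=[6,5,2,4] (faults so far: 5)
  step 9: ref 6 -> HIT, frames=[6,5,2,4] (faults so far: 5)
  step 10: ref 6 -> HIT, frames=[6,5,2,4] (faults so far: 5)
  step 11: ref 6 -> HIT, frames=[6,5,2,4] (faults so far: 5)
  step 12: ref 3 -> FAULT, evict 5, frames=[6,3,2,4] (faults so far: 6)
  step 13: ref 3 -> HIT, frames=[6,3,2,4] (faults so far: 6)
  step 14: ref 3 -> HIT, frames=[6,3,2,4] (faults so far: 6)
  FIFO total faults: 6
--- LRU ---
  step 0: ref 3 -> FAULT, frames=[3,-,-,-] (faults so far: 1)
  step 1: ref 5 -> FAULT, frames=[3,5,-,-] (faults so far: 2)
  step 2: ref 2 -> FAULT, frames=[3,5,2,-] (faults so far: 3)
  step 3: ref 2 -> HIT, frames=[3,5,2,-] (faults so far: 3)
  step 4: ref 5 -> HIT, frames=[3,5,2,-] (faults so far: 3)
  step 5: ref 5 -> HIT, frames=[3,5,2,-] (faults so far: 3)
  step 6: ref 5 -> HIT, frames=[3,5,2,-] (faults so far: 3)
  step 7: ref 4 -> FAULT, frames=[3,5,2,4] (faults so far: 4)
  step 8: ref 6 -> FAULT, evict 3, frames=[6,5,2,4] (faults so far: 5)
  step 9: ref 6 -> HIT, frames=[6,5,2,4] (faults so far: 5)
  step 10: ref 6 -> HIT, frames=[6,5,2,4] (faults so far: 5)
  step 11: ref 6 -> HIT, frames=[6,5,2,4] (faults so far: 5)
  step 12: ref 3 -> FAULT, evict 2, frames=[6,5,3,4] (faults so far: 6)
  step 13: ref 3 -> HIT, frames=[6,5,3,4] (faults so far: 6)
  step 14: ref 3 -> HIT, frames=[6,5,3,4] (faults so far: 6)
  LRU total faults: 6
--- Optimal ---
  step 0: ref 3 -> FAULT, frames=[3,-,-,-] (faults so far: 1)
  step 1: ref 5 -> FAULT, frames=[3,5,-,-] (faults so far: 2)
  step 2: ref 2 -> FAULT, frames=[3,5,2,-] (faults so far: 3)
  step 3: ref 2 -> HIT, frames=[3,5,2,-] (faults so far: 3)
  step 4: ref 5 -> HIT, frames=[3,5,2,-] (faults so far: 3)
  step 5: ref 5 -> HIT, frames=[3,5,2,-] (faults so far: 3)
  step 6: ref 5 -> HIT, frames=[3,5,2,-] (faults so far: 3)
  step 7: ref 4 -> FAULT, frames=[3,5,2,4] (faults so far: 4)
  step 8: ref 6 -> FAULT, evict 2, frames=[3,5,6,4] (faults so far: 5)
  step 9: ref 6 -> HIT, frames=[3,5,6,4] (faults so far: 5)
  step 10: ref 6 -> HIT, frames=[3,5,6,4] (faults so far: 5)
  step 11: ref 6 -> HIT, frames=[3,5,6,4] (faults so far: 5)
  step 12: ref 3 -> HIT, frames=[3,5,6,4] (faults so far: 5)
  step 13: ref 3 -> HIT, frames=[3,5,6,4] (faults so far: 5)
  step 14: ref 3 -> HIT, frames=[3,5,6,4] (faults so far: 5)
  Optimal total faults: 5

Answer: 6 6 5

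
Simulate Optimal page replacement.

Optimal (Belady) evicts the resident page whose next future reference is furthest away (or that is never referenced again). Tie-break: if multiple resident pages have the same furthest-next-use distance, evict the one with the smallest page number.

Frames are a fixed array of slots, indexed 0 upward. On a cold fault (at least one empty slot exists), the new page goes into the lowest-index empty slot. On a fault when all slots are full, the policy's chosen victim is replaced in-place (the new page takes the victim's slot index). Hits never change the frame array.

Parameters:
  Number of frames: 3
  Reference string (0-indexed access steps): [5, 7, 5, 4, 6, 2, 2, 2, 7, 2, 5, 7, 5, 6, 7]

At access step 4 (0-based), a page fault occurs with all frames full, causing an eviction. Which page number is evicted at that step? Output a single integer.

Answer: 4

Derivation:
Step 0: ref 5 -> FAULT, frames=[5,-,-]
Step 1: ref 7 -> FAULT, frames=[5,7,-]
Step 2: ref 5 -> HIT, frames=[5,7,-]
Step 3: ref 4 -> FAULT, frames=[5,7,4]
Step 4: ref 6 -> FAULT, evict 4, frames=[5,7,6]
At step 4: evicted page 4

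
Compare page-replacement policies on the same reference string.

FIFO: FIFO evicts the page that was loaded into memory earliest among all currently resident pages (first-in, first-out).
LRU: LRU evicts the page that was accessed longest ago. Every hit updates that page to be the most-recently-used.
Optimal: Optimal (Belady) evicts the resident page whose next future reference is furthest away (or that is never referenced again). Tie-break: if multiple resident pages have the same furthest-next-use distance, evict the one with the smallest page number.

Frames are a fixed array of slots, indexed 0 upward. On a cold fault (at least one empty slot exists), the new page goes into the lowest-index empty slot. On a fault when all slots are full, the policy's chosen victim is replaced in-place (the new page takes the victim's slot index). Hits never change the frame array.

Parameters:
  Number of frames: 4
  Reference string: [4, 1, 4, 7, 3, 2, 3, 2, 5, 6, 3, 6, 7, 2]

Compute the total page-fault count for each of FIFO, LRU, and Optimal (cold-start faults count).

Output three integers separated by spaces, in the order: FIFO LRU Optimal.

--- FIFO ---
  step 0: ref 4 -> FAULT, frames=[4,-,-,-] (faults so far: 1)
  step 1: ref 1 -> FAULT, frames=[4,1,-,-] (faults so far: 2)
  step 2: ref 4 -> HIT, frames=[4,1,-,-] (faults so far: 2)
  step 3: ref 7 -> FAULT, frames=[4,1,7,-] (faults so far: 3)
  step 4: ref 3 -> FAULT, frames=[4,1,7,3] (faults so far: 4)
  step 5: ref 2 -> FAULT, evict 4, frames=[2,1,7,3] (faults so far: 5)
  step 6: ref 3 -> HIT, frames=[2,1,7,3] (faults so far: 5)
  step 7: ref 2 -> HIT, frames=[2,1,7,3] (faults so far: 5)
  step 8: ref 5 -> FAULT, evict 1, frames=[2,5,7,3] (faults so far: 6)
  step 9: ref 6 -> FAULT, evict 7, frames=[2,5,6,3] (faults so far: 7)
  step 10: ref 3 -> HIT, frames=[2,5,6,3] (faults so far: 7)
  step 11: ref 6 -> HIT, frames=[2,5,6,3] (faults so far: 7)
  step 12: ref 7 -> FAULT, evict 3, frames=[2,5,6,7] (faults so far: 8)
  step 13: ref 2 -> HIT, frames=[2,5,6,7] (faults so far: 8)
  FIFO total faults: 8
--- LRU ---
  step 0: ref 4 -> FAULT, frames=[4,-,-,-] (faults so far: 1)
  step 1: ref 1 -> FAULT, frames=[4,1,-,-] (faults so far: 2)
  step 2: ref 4 -> HIT, frames=[4,1,-,-] (faults so far: 2)
  step 3: ref 7 -> FAULT, frames=[4,1,7,-] (faults so far: 3)
  step 4: ref 3 -> FAULT, frames=[4,1,7,3] (faults so far: 4)
  step 5: ref 2 -> FAULT, evict 1, frames=[4,2,7,3] (faults so far: 5)
  step 6: ref 3 -> HIT, frames=[4,2,7,3] (faults so far: 5)
  step 7: ref 2 -> HIT, frames=[4,2,7,3] (faults so far: 5)
  step 8: ref 5 -> FAULT, evict 4, frames=[5,2,7,3] (faults so far: 6)
  step 9: ref 6 -> FAULT, evict 7, frames=[5,2,6,3] (faults so far: 7)
  step 10: ref 3 -> HIT, frames=[5,2,6,3] (faults so far: 7)
  step 11: ref 6 -> HIT, frames=[5,2,6,3] (faults so far: 7)
  step 12: ref 7 -> FAULT, evict 2, frames=[5,7,6,3] (faults so far: 8)
  step 13: ref 2 -> FAULT, evict 5, frames=[2,7,6,3] (faults so far: 9)
  LRU total faults: 9
--- Optimal ---
  step 0: ref 4 -> FAULT, frames=[4,-,-,-] (faults so far: 1)
  step 1: ref 1 -> FAULT, frames=[4,1,-,-] (faults so far: 2)
  step 2: ref 4 -> HIT, frames=[4,1,-,-] (faults so far: 2)
  step 3: ref 7 -> FAULT, frames=[4,1,7,-] (faults so far: 3)
  step 4: ref 3 -> FAULT, frames=[4,1,7,3] (faults so far: 4)
  step 5: ref 2 -> FAULT, evict 1, frames=[4,2,7,3] (faults so far: 5)
  step 6: ref 3 -> HIT, frames=[4,2,7,3] (faults so far: 5)
  step 7: ref 2 -> HIT, frames=[4,2,7,3] (faults so far: 5)
  step 8: ref 5 -> FAULT, evict 4, frames=[5,2,7,3] (faults so far: 6)
  step 9: ref 6 -> FAULT, evict 5, frames=[6,2,7,3] (faults so far: 7)
  step 10: ref 3 -> HIT, frames=[6,2,7,3] (faults so far: 7)
  step 11: ref 6 -> HIT, frames=[6,2,7,3] (faults so far: 7)
  step 12: ref 7 -> HIT, frames=[6,2,7,3] (faults so far: 7)
  step 13: ref 2 -> HIT, frames=[6,2,7,3] (faults so far: 7)
  Optimal total faults: 7

Answer: 8 9 7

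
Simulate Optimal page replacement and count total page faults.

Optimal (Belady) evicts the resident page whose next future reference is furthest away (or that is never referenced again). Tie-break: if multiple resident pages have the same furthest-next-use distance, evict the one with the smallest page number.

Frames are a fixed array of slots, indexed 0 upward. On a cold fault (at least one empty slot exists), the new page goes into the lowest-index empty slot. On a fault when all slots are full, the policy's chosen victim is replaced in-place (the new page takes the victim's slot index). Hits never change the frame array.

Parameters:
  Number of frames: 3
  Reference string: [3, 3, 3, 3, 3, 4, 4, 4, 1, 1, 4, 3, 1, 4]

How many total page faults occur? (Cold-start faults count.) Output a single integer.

Step 0: ref 3 → FAULT, frames=[3,-,-]
Step 1: ref 3 → HIT, frames=[3,-,-]
Step 2: ref 3 → HIT, frames=[3,-,-]
Step 3: ref 3 → HIT, frames=[3,-,-]
Step 4: ref 3 → HIT, frames=[3,-,-]
Step 5: ref 4 → FAULT, frames=[3,4,-]
Step 6: ref 4 → HIT, frames=[3,4,-]
Step 7: ref 4 → HIT, frames=[3,4,-]
Step 8: ref 1 → FAULT, frames=[3,4,1]
Step 9: ref 1 → HIT, frames=[3,4,1]
Step 10: ref 4 → HIT, frames=[3,4,1]
Step 11: ref 3 → HIT, frames=[3,4,1]
Step 12: ref 1 → HIT, frames=[3,4,1]
Step 13: ref 4 → HIT, frames=[3,4,1]
Total faults: 3

Answer: 3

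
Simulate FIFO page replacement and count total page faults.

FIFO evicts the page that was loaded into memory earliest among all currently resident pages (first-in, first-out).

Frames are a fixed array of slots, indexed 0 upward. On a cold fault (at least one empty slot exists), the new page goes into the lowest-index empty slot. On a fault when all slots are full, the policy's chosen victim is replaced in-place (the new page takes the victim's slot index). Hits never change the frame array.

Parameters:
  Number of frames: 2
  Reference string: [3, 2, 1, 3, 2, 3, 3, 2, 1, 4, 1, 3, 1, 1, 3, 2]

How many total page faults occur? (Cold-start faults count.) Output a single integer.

Step 0: ref 3 → FAULT, frames=[3,-]
Step 1: ref 2 → FAULT, frames=[3,2]
Step 2: ref 1 → FAULT (evict 3), frames=[1,2]
Step 3: ref 3 → FAULT (evict 2), frames=[1,3]
Step 4: ref 2 → FAULT (evict 1), frames=[2,3]
Step 5: ref 3 → HIT, frames=[2,3]
Step 6: ref 3 → HIT, frames=[2,3]
Step 7: ref 2 → HIT, frames=[2,3]
Step 8: ref 1 → FAULT (evict 3), frames=[2,1]
Step 9: ref 4 → FAULT (evict 2), frames=[4,1]
Step 10: ref 1 → HIT, frames=[4,1]
Step 11: ref 3 → FAULT (evict 1), frames=[4,3]
Step 12: ref 1 → FAULT (evict 4), frames=[1,3]
Step 13: ref 1 → HIT, frames=[1,3]
Step 14: ref 3 → HIT, frames=[1,3]
Step 15: ref 2 → FAULT (evict 3), frames=[1,2]
Total faults: 10

Answer: 10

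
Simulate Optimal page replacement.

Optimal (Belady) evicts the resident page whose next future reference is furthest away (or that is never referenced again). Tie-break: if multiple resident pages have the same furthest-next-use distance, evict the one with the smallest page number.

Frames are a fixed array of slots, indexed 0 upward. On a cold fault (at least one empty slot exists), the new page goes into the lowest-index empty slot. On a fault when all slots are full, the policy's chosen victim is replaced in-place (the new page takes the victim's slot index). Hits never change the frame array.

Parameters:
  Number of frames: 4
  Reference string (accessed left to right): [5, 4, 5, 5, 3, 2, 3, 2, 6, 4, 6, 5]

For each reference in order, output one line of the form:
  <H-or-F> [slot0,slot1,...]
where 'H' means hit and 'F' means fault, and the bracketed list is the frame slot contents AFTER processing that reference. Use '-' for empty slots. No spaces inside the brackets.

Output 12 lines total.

F [5,-,-,-]
F [5,4,-,-]
H [5,4,-,-]
H [5,4,-,-]
F [5,4,3,-]
F [5,4,3,2]
H [5,4,3,2]
H [5,4,3,2]
F [5,4,3,6]
H [5,4,3,6]
H [5,4,3,6]
H [5,4,3,6]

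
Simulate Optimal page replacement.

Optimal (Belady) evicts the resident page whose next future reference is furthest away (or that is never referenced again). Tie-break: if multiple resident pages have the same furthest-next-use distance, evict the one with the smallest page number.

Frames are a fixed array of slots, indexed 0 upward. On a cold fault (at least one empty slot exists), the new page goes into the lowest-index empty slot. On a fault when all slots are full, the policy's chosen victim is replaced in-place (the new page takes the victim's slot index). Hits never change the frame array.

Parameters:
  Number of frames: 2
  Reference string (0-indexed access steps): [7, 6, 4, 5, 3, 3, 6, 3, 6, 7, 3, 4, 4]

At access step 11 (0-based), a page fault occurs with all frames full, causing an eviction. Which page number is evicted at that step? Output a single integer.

Answer: 3

Derivation:
Step 0: ref 7 -> FAULT, frames=[7,-]
Step 1: ref 6 -> FAULT, frames=[7,6]
Step 2: ref 4 -> FAULT, evict 7, frames=[4,6]
Step 3: ref 5 -> FAULT, evict 4, frames=[5,6]
Step 4: ref 3 -> FAULT, evict 5, frames=[3,6]
Step 5: ref 3 -> HIT, frames=[3,6]
Step 6: ref 6 -> HIT, frames=[3,6]
Step 7: ref 3 -> HIT, frames=[3,6]
Step 8: ref 6 -> HIT, frames=[3,6]
Step 9: ref 7 -> FAULT, evict 6, frames=[3,7]
Step 10: ref 3 -> HIT, frames=[3,7]
Step 11: ref 4 -> FAULT, evict 3, frames=[4,7]
At step 11: evicted page 3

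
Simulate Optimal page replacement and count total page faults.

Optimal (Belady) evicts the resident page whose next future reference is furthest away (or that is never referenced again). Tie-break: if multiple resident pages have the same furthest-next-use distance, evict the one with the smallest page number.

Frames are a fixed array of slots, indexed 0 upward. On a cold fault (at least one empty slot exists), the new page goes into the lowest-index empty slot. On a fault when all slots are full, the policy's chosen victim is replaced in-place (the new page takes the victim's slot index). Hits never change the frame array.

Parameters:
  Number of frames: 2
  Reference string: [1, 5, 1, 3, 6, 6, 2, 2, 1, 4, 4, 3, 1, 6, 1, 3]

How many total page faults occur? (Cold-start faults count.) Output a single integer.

Answer: 9

Derivation:
Step 0: ref 1 → FAULT, frames=[1,-]
Step 1: ref 5 → FAULT, frames=[1,5]
Step 2: ref 1 → HIT, frames=[1,5]
Step 3: ref 3 → FAULT (evict 5), frames=[1,3]
Step 4: ref 6 → FAULT (evict 3), frames=[1,6]
Step 5: ref 6 → HIT, frames=[1,6]
Step 6: ref 2 → FAULT (evict 6), frames=[1,2]
Step 7: ref 2 → HIT, frames=[1,2]
Step 8: ref 1 → HIT, frames=[1,2]
Step 9: ref 4 → FAULT (evict 2), frames=[1,4]
Step 10: ref 4 → HIT, frames=[1,4]
Step 11: ref 3 → FAULT (evict 4), frames=[1,3]
Step 12: ref 1 → HIT, frames=[1,3]
Step 13: ref 6 → FAULT (evict 3), frames=[1,6]
Step 14: ref 1 → HIT, frames=[1,6]
Step 15: ref 3 → FAULT (evict 1), frames=[3,6]
Total faults: 9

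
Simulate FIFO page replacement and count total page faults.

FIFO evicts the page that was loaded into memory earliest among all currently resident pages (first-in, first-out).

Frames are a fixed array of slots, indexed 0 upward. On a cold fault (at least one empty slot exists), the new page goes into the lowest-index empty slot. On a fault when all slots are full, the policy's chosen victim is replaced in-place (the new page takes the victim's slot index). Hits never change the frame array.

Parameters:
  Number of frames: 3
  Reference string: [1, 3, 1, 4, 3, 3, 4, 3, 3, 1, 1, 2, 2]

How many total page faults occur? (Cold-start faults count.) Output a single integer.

Step 0: ref 1 → FAULT, frames=[1,-,-]
Step 1: ref 3 → FAULT, frames=[1,3,-]
Step 2: ref 1 → HIT, frames=[1,3,-]
Step 3: ref 4 → FAULT, frames=[1,3,4]
Step 4: ref 3 → HIT, frames=[1,3,4]
Step 5: ref 3 → HIT, frames=[1,3,4]
Step 6: ref 4 → HIT, frames=[1,3,4]
Step 7: ref 3 → HIT, frames=[1,3,4]
Step 8: ref 3 → HIT, frames=[1,3,4]
Step 9: ref 1 → HIT, frames=[1,3,4]
Step 10: ref 1 → HIT, frames=[1,3,4]
Step 11: ref 2 → FAULT (evict 1), frames=[2,3,4]
Step 12: ref 2 → HIT, frames=[2,3,4]
Total faults: 4

Answer: 4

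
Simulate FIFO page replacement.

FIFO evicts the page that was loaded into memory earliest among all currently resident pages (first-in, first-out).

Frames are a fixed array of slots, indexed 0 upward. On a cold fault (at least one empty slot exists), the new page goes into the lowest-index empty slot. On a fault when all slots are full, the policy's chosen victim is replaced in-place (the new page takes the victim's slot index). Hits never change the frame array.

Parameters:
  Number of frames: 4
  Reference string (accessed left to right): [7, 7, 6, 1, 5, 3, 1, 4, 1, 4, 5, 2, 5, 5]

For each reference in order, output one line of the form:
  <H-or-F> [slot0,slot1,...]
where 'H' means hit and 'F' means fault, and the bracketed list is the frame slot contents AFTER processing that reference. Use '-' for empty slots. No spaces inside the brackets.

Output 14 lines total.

F [7,-,-,-]
H [7,-,-,-]
F [7,6,-,-]
F [7,6,1,-]
F [7,6,1,5]
F [3,6,1,5]
H [3,6,1,5]
F [3,4,1,5]
H [3,4,1,5]
H [3,4,1,5]
H [3,4,1,5]
F [3,4,2,5]
H [3,4,2,5]
H [3,4,2,5]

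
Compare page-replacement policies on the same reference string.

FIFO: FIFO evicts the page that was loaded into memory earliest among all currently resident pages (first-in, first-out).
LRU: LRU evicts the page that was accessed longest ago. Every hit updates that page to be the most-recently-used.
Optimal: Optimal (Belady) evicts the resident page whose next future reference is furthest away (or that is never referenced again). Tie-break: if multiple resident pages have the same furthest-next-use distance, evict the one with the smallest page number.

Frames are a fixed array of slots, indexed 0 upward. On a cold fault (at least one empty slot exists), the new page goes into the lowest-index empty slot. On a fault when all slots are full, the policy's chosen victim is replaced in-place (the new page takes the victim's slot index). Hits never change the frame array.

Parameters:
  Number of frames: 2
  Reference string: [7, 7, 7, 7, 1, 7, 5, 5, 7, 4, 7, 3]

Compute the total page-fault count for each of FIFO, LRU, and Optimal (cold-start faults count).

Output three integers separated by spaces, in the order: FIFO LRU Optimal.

Answer: 6 5 5

Derivation:
--- FIFO ---
  step 0: ref 7 -> FAULT, frames=[7,-] (faults so far: 1)
  step 1: ref 7 -> HIT, frames=[7,-] (faults so far: 1)
  step 2: ref 7 -> HIT, frames=[7,-] (faults so far: 1)
  step 3: ref 7 -> HIT, frames=[7,-] (faults so far: 1)
  step 4: ref 1 -> FAULT, frames=[7,1] (faults so far: 2)
  step 5: ref 7 -> HIT, frames=[7,1] (faults so far: 2)
  step 6: ref 5 -> FAULT, evict 7, frames=[5,1] (faults so far: 3)
  step 7: ref 5 -> HIT, frames=[5,1] (faults so far: 3)
  step 8: ref 7 -> FAULT, evict 1, frames=[5,7] (faults so far: 4)
  step 9: ref 4 -> FAULT, evict 5, frames=[4,7] (faults so far: 5)
  step 10: ref 7 -> HIT, frames=[4,7] (faults so far: 5)
  step 11: ref 3 -> FAULT, evict 7, frames=[4,3] (faults so far: 6)
  FIFO total faults: 6
--- LRU ---
  step 0: ref 7 -> FAULT, frames=[7,-] (faults so far: 1)
  step 1: ref 7 -> HIT, frames=[7,-] (faults so far: 1)
  step 2: ref 7 -> HIT, frames=[7,-] (faults so far: 1)
  step 3: ref 7 -> HIT, frames=[7,-] (faults so far: 1)
  step 4: ref 1 -> FAULT, frames=[7,1] (faults so far: 2)
  step 5: ref 7 -> HIT, frames=[7,1] (faults so far: 2)
  step 6: ref 5 -> FAULT, evict 1, frames=[7,5] (faults so far: 3)
  step 7: ref 5 -> HIT, frames=[7,5] (faults so far: 3)
  step 8: ref 7 -> HIT, frames=[7,5] (faults so far: 3)
  step 9: ref 4 -> FAULT, evict 5, frames=[7,4] (faults so far: 4)
  step 10: ref 7 -> HIT, frames=[7,4] (faults so far: 4)
  step 11: ref 3 -> FAULT, evict 4, frames=[7,3] (faults so far: 5)
  LRU total faults: 5
--- Optimal ---
  step 0: ref 7 -> FAULT, frames=[7,-] (faults so far: 1)
  step 1: ref 7 -> HIT, frames=[7,-] (faults so far: 1)
  step 2: ref 7 -> HIT, frames=[7,-] (faults so far: 1)
  step 3: ref 7 -> HIT, frames=[7,-] (faults so far: 1)
  step 4: ref 1 -> FAULT, frames=[7,1] (faults so far: 2)
  step 5: ref 7 -> HIT, frames=[7,1] (faults so far: 2)
  step 6: ref 5 -> FAULT, evict 1, frames=[7,5] (faults so far: 3)
  step 7: ref 5 -> HIT, frames=[7,5] (faults so far: 3)
  step 8: ref 7 -> HIT, frames=[7,5] (faults so far: 3)
  step 9: ref 4 -> FAULT, evict 5, frames=[7,4] (faults so far: 4)
  step 10: ref 7 -> HIT, frames=[7,4] (faults so far: 4)
  step 11: ref 3 -> FAULT, evict 4, frames=[7,3] (faults so far: 5)
  Optimal total faults: 5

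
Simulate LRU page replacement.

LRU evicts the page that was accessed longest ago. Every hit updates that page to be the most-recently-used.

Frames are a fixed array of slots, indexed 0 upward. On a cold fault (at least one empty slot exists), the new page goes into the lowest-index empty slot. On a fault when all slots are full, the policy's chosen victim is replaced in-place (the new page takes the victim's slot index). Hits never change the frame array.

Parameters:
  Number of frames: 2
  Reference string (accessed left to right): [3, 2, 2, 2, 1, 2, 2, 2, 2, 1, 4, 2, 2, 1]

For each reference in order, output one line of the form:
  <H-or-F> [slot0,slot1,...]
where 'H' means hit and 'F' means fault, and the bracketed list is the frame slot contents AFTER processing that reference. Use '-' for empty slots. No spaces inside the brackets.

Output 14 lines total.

F [3,-]
F [3,2]
H [3,2]
H [3,2]
F [1,2]
H [1,2]
H [1,2]
H [1,2]
H [1,2]
H [1,2]
F [1,4]
F [2,4]
H [2,4]
F [2,1]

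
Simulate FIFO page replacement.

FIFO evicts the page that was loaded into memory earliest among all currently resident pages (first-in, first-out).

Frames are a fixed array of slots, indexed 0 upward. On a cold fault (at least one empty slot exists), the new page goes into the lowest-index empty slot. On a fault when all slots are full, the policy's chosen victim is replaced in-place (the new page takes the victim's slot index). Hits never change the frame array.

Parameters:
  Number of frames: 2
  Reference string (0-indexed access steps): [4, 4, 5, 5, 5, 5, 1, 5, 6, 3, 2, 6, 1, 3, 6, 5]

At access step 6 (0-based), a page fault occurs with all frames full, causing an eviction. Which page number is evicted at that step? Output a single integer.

Step 0: ref 4 -> FAULT, frames=[4,-]
Step 1: ref 4 -> HIT, frames=[4,-]
Step 2: ref 5 -> FAULT, frames=[4,5]
Step 3: ref 5 -> HIT, frames=[4,5]
Step 4: ref 5 -> HIT, frames=[4,5]
Step 5: ref 5 -> HIT, frames=[4,5]
Step 6: ref 1 -> FAULT, evict 4, frames=[1,5]
At step 6: evicted page 4

Answer: 4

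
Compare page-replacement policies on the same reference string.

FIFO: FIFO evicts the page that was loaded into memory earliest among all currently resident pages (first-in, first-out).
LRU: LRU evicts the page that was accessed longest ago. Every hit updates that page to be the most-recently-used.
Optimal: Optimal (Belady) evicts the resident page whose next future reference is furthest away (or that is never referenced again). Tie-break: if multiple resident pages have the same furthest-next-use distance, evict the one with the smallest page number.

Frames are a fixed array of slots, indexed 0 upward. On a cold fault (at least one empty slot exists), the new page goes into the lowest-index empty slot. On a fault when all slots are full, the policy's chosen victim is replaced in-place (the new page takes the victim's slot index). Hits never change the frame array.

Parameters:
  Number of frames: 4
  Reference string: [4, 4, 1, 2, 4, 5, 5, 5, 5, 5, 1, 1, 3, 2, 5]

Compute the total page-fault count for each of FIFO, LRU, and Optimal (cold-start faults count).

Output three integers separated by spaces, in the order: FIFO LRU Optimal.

Answer: 5 6 5

Derivation:
--- FIFO ---
  step 0: ref 4 -> FAULT, frames=[4,-,-,-] (faults so far: 1)
  step 1: ref 4 -> HIT, frames=[4,-,-,-] (faults so far: 1)
  step 2: ref 1 -> FAULT, frames=[4,1,-,-] (faults so far: 2)
  step 3: ref 2 -> FAULT, frames=[4,1,2,-] (faults so far: 3)
  step 4: ref 4 -> HIT, frames=[4,1,2,-] (faults so far: 3)
  step 5: ref 5 -> FAULT, frames=[4,1,2,5] (faults so far: 4)
  step 6: ref 5 -> HIT, frames=[4,1,2,5] (faults so far: 4)
  step 7: ref 5 -> HIT, frames=[4,1,2,5] (faults so far: 4)
  step 8: ref 5 -> HIT, frames=[4,1,2,5] (faults so far: 4)
  step 9: ref 5 -> HIT, frames=[4,1,2,5] (faults so far: 4)
  step 10: ref 1 -> HIT, frames=[4,1,2,5] (faults so far: 4)
  step 11: ref 1 -> HIT, frames=[4,1,2,5] (faults so far: 4)
  step 12: ref 3 -> FAULT, evict 4, frames=[3,1,2,5] (faults so far: 5)
  step 13: ref 2 -> HIT, frames=[3,1,2,5] (faults so far: 5)
  step 14: ref 5 -> HIT, frames=[3,1,2,5] (faults so far: 5)
  FIFO total faults: 5
--- LRU ---
  step 0: ref 4 -> FAULT, frames=[4,-,-,-] (faults so far: 1)
  step 1: ref 4 -> HIT, frames=[4,-,-,-] (faults so far: 1)
  step 2: ref 1 -> FAULT, frames=[4,1,-,-] (faults so far: 2)
  step 3: ref 2 -> FAULT, frames=[4,1,2,-] (faults so far: 3)
  step 4: ref 4 -> HIT, frames=[4,1,2,-] (faults so far: 3)
  step 5: ref 5 -> FAULT, frames=[4,1,2,5] (faults so far: 4)
  step 6: ref 5 -> HIT, frames=[4,1,2,5] (faults so far: 4)
  step 7: ref 5 -> HIT, frames=[4,1,2,5] (faults so far: 4)
  step 8: ref 5 -> HIT, frames=[4,1,2,5] (faults so far: 4)
  step 9: ref 5 -> HIT, frames=[4,1,2,5] (faults so far: 4)
  step 10: ref 1 -> HIT, frames=[4,1,2,5] (faults so far: 4)
  step 11: ref 1 -> HIT, frames=[4,1,2,5] (faults so far: 4)
  step 12: ref 3 -> FAULT, evict 2, frames=[4,1,3,5] (faults so far: 5)
  step 13: ref 2 -> FAULT, evict 4, frames=[2,1,3,5] (faults so far: 6)
  step 14: ref 5 -> HIT, frames=[2,1,3,5] (faults so far: 6)
  LRU total faults: 6
--- Optimal ---
  step 0: ref 4 -> FAULT, frames=[4,-,-,-] (faults so far: 1)
  step 1: ref 4 -> HIT, frames=[4,-,-,-] (faults so far: 1)
  step 2: ref 1 -> FAULT, frames=[4,1,-,-] (faults so far: 2)
  step 3: ref 2 -> FAULT, frames=[4,1,2,-] (faults so far: 3)
  step 4: ref 4 -> HIT, frames=[4,1,2,-] (faults so far: 3)
  step 5: ref 5 -> FAULT, frames=[4,1,2,5] (faults so far: 4)
  step 6: ref 5 -> HIT, frames=[4,1,2,5] (faults so far: 4)
  step 7: ref 5 -> HIT, frames=[4,1,2,5] (faults so far: 4)
  step 8: ref 5 -> HIT, frames=[4,1,2,5] (faults so far: 4)
  step 9: ref 5 -> HIT, frames=[4,1,2,5] (faults so far: 4)
  step 10: ref 1 -> HIT, frames=[4,1,2,5] (faults so far: 4)
  step 11: ref 1 -> HIT, frames=[4,1,2,5] (faults so far: 4)
  step 12: ref 3 -> FAULT, evict 1, frames=[4,3,2,5] (faults so far: 5)
  step 13: ref 2 -> HIT, frames=[4,3,2,5] (faults so far: 5)
  step 14: ref 5 -> HIT, frames=[4,3,2,5] (faults so far: 5)
  Optimal total faults: 5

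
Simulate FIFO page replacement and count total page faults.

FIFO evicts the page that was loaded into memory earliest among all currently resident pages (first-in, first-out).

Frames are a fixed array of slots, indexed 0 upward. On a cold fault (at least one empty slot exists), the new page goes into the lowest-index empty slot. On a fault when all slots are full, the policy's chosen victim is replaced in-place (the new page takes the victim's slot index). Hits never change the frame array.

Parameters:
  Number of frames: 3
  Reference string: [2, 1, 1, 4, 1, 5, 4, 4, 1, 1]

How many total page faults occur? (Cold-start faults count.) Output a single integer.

Answer: 4

Derivation:
Step 0: ref 2 → FAULT, frames=[2,-,-]
Step 1: ref 1 → FAULT, frames=[2,1,-]
Step 2: ref 1 → HIT, frames=[2,1,-]
Step 3: ref 4 → FAULT, frames=[2,1,4]
Step 4: ref 1 → HIT, frames=[2,1,4]
Step 5: ref 5 → FAULT (evict 2), frames=[5,1,4]
Step 6: ref 4 → HIT, frames=[5,1,4]
Step 7: ref 4 → HIT, frames=[5,1,4]
Step 8: ref 1 → HIT, frames=[5,1,4]
Step 9: ref 1 → HIT, frames=[5,1,4]
Total faults: 4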